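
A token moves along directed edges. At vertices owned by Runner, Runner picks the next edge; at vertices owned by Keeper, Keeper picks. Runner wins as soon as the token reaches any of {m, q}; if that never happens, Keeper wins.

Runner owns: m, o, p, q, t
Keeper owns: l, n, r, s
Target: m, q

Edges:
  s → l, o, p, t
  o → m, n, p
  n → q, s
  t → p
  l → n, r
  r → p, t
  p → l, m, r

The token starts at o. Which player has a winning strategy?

A0 = {m, q}
A1: add {o, p} — o (Runner) has o→m; p (Runner) has p→m.
o ∈ A1, so Runner can force the target.

Runner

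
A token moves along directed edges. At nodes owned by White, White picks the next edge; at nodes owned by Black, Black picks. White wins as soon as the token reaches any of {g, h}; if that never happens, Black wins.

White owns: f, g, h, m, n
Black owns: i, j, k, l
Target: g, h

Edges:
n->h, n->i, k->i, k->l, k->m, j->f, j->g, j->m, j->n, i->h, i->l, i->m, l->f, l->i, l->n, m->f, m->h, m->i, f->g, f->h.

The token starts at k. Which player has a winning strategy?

Black

A0 = {g, h}
A1: add {f, m, n} — f (White) has f→g; m (White) has m→h; n (White) has n→h.
A2: add {j} — j (Black): all of {f, g, m, n} already in.
A3 = A2; e.g. i (Black) can still go to l. Fixed point.
k never enters the attractor, so Black can avoid the target forever.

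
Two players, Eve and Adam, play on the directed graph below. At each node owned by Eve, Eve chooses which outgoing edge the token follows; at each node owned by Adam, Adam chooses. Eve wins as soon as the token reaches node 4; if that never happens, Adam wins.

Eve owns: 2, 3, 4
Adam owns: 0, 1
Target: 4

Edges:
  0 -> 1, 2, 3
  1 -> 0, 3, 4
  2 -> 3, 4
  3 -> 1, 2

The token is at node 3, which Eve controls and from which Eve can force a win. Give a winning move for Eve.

A0 = {4}
A1: add {2} — 2 (Eve) has 2→4.
A2: add {3} — 3 (Eve) has 3→2.
A3 = A2; e.g. 0 (Adam) can still go to 1. Fixed point.
From 3, successor 2 is in the attractor (rank 1); the other successor 1 is not.

2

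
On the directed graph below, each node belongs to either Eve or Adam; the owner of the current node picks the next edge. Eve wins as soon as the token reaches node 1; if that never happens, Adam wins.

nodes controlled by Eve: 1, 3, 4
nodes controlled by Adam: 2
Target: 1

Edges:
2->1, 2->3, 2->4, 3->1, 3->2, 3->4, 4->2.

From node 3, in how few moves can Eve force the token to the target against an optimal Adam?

1

A0 = {1}
A1: add {3} — 3 (Eve) has 3→1.
A2 = A1; e.g. 2 (Adam) can still go to 4. Fixed point.
3 enters the attractor at level 1, so Eve can force the target in 1 move from there.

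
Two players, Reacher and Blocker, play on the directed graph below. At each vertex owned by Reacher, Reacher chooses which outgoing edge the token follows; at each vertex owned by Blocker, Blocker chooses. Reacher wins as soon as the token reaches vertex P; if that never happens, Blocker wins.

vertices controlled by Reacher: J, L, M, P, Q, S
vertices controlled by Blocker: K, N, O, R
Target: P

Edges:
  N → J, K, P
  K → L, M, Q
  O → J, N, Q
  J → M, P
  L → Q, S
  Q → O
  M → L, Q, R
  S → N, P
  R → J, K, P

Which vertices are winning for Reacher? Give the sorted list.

A0 = {P}
A1: add {J, S} — J (Reacher) has J→P; S (Reacher) has S→P.
A2: add {L} — L (Reacher) has L→S.
A3: add {M} — M (Reacher) has M→L.
A4 = A3; e.g. K (Blocker) can still go to Q. Fixed point.
Reacher's winning region = {J, L, M, P, S}.

J, L, M, P, S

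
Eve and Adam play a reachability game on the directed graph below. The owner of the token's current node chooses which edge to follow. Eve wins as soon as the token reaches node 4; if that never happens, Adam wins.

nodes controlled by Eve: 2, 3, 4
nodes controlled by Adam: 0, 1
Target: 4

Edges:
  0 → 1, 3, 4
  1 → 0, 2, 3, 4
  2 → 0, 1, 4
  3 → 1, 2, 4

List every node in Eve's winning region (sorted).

2, 3, 4

A0 = {4}
A1: add {2, 3} — 2 (Eve) has 2→4; 3 (Eve) has 3→4.
A2 = A1; e.g. 0 (Adam) can still go to 1. Fixed point.
Eve's winning region = {2, 3, 4}.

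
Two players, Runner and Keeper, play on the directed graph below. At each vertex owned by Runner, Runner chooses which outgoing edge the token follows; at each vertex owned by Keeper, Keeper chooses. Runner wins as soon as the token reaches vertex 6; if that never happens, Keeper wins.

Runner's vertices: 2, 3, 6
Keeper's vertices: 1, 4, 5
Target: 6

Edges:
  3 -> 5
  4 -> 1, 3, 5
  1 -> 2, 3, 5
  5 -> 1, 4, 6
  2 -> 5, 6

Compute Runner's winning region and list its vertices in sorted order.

2, 6

A0 = {6}
A1: add {2} — 2 (Runner) has 2→6.
A2 = A1; e.g. 1 (Keeper) can still go to 3. Fixed point.
Runner's winning region = {2, 6}.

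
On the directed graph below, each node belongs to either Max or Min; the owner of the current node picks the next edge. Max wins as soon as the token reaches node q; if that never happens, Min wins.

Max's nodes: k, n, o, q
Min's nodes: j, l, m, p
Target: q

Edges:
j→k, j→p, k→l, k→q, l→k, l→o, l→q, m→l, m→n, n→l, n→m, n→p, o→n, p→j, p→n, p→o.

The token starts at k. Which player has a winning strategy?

Max

A0 = {q}
A1: add {k} — k (Max) has k→q.
A2 = A1; e.g. j (Min) can still go to p. Fixed point.
k ∈ A1, so Max can force the target.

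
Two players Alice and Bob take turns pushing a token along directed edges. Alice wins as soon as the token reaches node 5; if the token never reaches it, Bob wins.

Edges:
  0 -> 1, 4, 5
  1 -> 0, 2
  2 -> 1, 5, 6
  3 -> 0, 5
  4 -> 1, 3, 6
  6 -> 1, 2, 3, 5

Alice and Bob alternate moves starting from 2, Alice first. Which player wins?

Track states (vertex, player-to-move).
A0 = {(5,Alice), (5,Bob)}
A1: add {(0,Alice), (2,Alice), (3,Alice), (6,Alice)}.
(2,Alice) ∈ A1 ⇒ Alice forces the target.

Alice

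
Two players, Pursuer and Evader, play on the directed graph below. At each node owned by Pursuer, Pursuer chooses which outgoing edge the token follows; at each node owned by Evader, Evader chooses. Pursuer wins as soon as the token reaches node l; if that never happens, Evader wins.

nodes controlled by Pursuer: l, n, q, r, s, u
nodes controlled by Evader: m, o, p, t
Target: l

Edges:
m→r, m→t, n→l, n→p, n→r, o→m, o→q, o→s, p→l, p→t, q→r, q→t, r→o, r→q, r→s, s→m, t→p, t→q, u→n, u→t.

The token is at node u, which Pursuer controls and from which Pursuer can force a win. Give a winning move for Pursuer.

A0 = {l}
A1: add {n} — n (Pursuer) has n→l.
A2: add {u} — u (Pursuer) has u→n.
A3 = A2; e.g. m (Evader) can still go to r. Fixed point.
From u, successor n is in the attractor (rank 1); the other successor t is not.

n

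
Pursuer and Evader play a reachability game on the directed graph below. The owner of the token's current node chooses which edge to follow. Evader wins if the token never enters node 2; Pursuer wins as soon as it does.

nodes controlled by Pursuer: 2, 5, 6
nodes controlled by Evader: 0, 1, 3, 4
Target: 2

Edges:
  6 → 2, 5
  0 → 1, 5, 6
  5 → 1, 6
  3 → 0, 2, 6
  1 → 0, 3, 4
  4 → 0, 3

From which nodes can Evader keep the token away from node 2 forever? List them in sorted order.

0, 1, 3, 4

A0 = {2}
A1: add {6} — 6 (Pursuer) has 6→2.
A2: add {5} — 5 (Pursuer) has 5→6.
A3 = A2; e.g. 0 (Evader) can still go to 1. Fixed point.
Pursuer's attractor = {2, 5, 6}; Evader avoids the target exactly from the complement.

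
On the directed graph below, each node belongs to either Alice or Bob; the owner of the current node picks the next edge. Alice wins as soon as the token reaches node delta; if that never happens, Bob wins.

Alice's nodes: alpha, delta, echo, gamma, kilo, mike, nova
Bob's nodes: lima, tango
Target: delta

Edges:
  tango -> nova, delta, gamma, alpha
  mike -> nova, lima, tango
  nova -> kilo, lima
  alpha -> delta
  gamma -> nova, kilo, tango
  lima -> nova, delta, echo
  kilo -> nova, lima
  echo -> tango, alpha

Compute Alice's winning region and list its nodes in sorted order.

A0 = {delta}
A1: add {alpha} — alpha (Alice) has alpha→delta.
A2: add {echo} — echo (Alice) has echo→alpha.
A3 = A2; e.g. nova (Alice) has no edge into A2. Fixed point.
Alice's winning region = {alpha, delta, echo}.

alpha, delta, echo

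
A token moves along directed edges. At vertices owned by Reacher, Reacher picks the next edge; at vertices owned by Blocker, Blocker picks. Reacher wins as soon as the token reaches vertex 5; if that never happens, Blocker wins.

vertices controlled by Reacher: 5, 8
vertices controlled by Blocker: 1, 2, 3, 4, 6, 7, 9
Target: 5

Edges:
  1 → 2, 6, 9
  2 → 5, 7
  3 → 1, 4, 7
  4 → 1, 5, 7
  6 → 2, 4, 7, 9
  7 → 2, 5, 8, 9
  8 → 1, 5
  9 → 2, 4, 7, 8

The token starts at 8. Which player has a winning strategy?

A0 = {5}
A1: add {8} — 8 (Reacher) has 8→5.
A2 = A1; e.g. 1 (Blocker) can still go to 2. Fixed point.
8 ∈ A1, so Reacher can force the target.

Reacher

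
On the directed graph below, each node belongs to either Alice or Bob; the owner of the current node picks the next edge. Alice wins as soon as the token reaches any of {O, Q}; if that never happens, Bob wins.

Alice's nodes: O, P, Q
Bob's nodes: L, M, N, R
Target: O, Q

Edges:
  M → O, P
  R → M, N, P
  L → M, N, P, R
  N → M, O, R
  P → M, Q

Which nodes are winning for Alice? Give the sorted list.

M, O, P, Q

A0 = {O, Q}
A1: add {P} — P (Alice) has P→Q.
A2: add {M} — M (Bob): all of {O, P} already in.
A3 = A2; e.g. L (Bob) can still go to N. Fixed point.
Alice's winning region = {M, O, P, Q}.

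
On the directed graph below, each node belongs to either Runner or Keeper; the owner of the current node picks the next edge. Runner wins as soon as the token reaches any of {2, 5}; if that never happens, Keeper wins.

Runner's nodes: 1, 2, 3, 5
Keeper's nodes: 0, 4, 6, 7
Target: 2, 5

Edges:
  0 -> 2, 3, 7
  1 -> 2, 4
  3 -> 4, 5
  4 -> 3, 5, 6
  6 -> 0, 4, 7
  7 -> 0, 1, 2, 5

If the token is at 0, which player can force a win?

A0 = {2, 5}
A1: add {1, 3} — 1 (Runner) has 1→2; 3 (Runner) has 3→5.
A2 = A1; e.g. 0 (Keeper) can still go to 7. Fixed point.
0 never enters the attractor, so Keeper can avoid the target forever.

Keeper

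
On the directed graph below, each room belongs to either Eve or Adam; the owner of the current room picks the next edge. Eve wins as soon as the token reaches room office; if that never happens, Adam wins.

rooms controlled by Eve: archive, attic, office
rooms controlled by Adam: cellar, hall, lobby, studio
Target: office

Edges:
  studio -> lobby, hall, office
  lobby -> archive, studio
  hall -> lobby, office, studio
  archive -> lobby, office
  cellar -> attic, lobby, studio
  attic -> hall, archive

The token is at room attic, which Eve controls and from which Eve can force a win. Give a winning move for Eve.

A0 = {office}
A1: add {archive} — archive (Eve) has archive→office.
A2: add {attic} — attic (Eve) has attic→archive.
A3 = A2; e.g. lobby (Adam) can still go to studio. Fixed point.
From attic, successor archive is in the attractor (rank 1); the other successor hall is not.

archive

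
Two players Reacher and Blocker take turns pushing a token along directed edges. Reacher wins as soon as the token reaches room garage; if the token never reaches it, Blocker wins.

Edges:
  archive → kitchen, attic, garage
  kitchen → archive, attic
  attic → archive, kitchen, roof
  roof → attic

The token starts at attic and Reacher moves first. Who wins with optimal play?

Blocker

Track states (vertex, player-to-move).
A0 = {(garage,Reacher), (garage,Blocker)}
A1: add {(archive,Reacher)}.
A2 = A1; e.g. (archive,Blocker) stays out. (attic,Reacher) never enters ⇒ Blocker avoids the target.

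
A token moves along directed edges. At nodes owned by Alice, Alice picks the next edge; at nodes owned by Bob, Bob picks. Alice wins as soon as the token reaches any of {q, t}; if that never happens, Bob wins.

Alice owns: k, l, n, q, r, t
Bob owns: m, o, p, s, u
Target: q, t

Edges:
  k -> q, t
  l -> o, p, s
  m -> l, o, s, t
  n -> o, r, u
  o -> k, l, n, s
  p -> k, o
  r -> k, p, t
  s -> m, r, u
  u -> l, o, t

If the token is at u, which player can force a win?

Bob

A0 = {q, t}
A1: add {k, r} — k (Alice) has k→q; r (Alice) has r→t.
A2: add {n} — n (Alice) has n→r.
A3 = A2; e.g. l (Alice) has no edge into A2. Fixed point.
u never enters the attractor, so Bob can avoid the target forever.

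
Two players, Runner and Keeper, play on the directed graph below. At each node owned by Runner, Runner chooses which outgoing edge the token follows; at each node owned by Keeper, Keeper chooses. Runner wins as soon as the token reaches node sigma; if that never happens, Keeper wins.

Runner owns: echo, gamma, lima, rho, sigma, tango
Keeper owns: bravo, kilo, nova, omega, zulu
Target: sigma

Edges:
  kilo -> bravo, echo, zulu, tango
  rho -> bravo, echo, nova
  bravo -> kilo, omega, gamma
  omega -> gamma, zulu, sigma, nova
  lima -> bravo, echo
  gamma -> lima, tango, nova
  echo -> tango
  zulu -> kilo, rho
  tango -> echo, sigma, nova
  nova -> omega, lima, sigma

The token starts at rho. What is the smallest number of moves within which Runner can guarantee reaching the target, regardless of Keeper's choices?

3

A0 = {sigma}
A1: add {tango} — tango (Runner) has tango→sigma.
A2: add {echo, gamma} — gamma (Runner) has gamma→tango; echo (Runner) has echo→tango.
A3: add {lima, rho} — rho (Runner) has rho→echo; lima (Runner) has lima→echo.
A4 = A3; e.g. kilo (Keeper) can still go to bravo. Fixed point.
rho enters the attractor at level 3, so Runner can force the target in 3 moves from there.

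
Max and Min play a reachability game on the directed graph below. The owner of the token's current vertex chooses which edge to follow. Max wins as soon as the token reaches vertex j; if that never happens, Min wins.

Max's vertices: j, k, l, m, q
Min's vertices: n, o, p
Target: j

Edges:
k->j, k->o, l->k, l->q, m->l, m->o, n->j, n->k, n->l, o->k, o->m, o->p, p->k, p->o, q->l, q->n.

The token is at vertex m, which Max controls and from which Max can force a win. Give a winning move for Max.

l

A0 = {j}
A1: add {k} — k (Max) has k→j.
A2: add {l} — l (Max) has l→k.
A3: add {m, n, q} — m (Max) has m→l; n (Min): all of {j, k, l} already in; q (Max) has q→l.
A4 = A3; e.g. o (Min) can still go to p. Fixed point.
From m, successor l is in the attractor (rank 2); the other successor o is not.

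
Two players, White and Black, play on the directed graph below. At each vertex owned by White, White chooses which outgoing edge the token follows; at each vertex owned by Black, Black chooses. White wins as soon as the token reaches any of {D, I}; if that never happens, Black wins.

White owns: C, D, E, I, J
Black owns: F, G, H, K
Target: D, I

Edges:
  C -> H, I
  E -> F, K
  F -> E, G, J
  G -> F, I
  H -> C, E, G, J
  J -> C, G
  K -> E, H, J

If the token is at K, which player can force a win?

Black

A0 = {D, I}
A1: add {C} — C (White) has C→I.
A2: add {J} — J (White) has J→C.
A3 = A2; e.g. E (White) has no edge into A2. Fixed point.
K never enters the attractor, so Black can avoid the target forever.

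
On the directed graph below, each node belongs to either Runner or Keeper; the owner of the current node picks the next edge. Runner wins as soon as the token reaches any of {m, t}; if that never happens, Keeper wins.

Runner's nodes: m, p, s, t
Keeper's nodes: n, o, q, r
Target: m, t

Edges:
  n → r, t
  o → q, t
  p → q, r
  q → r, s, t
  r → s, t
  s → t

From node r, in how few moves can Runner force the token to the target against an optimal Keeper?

A0 = {m, t}
A1: add {s} — s (Runner) has s→t.
A2: add {r} — r (Keeper): all of {s, t} already in.
r enters the attractor at level 2, so Runner can force the target in 2 moves from there.

2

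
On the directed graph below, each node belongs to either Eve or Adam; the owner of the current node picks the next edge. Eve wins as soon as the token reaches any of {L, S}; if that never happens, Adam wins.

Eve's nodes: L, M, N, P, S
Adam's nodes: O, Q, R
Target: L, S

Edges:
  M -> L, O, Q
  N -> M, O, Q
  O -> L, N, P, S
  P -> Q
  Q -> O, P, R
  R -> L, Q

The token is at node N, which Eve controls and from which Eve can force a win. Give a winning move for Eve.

A0 = {L, S}
A1: add {M} — M (Eve) has M→L.
A2: add {N} — N (Eve) has N→M.
A3 = A2; e.g. O (Adam) can still go to P. Fixed point.
From N, successor M is in the attractor (rank 1); the other successors O, Q are not.

M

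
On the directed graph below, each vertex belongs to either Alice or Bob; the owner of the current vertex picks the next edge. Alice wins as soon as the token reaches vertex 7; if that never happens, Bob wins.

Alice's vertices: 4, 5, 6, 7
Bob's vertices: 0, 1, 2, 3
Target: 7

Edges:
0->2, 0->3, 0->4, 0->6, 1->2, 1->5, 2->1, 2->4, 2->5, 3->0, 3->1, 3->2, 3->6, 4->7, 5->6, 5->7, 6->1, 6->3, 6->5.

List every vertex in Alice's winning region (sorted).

4, 5, 6, 7

A0 = {7}
A1: add {4, 5} — 4 (Alice) has 4→7; 5 (Alice) has 5→7.
A2: add {6} — 6 (Alice) has 6→5.
A3 = A2; e.g. 0 (Bob) can still go to 2. Fixed point.
Alice's winning region = {4, 5, 6, 7}.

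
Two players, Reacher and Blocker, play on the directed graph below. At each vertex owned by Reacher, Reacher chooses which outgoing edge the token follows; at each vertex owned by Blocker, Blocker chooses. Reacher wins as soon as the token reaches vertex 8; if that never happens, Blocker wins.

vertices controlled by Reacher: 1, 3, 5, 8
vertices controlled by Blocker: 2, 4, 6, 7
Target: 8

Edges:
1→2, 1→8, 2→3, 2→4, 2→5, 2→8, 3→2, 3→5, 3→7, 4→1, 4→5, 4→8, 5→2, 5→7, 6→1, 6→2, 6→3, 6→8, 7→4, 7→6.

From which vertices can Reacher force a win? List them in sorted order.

1, 8

A0 = {8}
A1: add {1} — 1 (Reacher) has 1→8.
A2 = A1; e.g. 2 (Blocker) can still go to 3. Fixed point.
Reacher's winning region = {1, 8}.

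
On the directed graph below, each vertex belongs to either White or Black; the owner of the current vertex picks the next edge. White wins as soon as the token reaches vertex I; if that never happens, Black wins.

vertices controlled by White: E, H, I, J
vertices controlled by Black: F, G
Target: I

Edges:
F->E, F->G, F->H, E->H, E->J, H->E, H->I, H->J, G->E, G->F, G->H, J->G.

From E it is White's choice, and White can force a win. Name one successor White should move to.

H

A0 = {I}
A1: add {H} — H (White) has H→I.
A2: add {E} — E (White) has E→H.
A3 = A2; e.g. F (Black) can still go to G. Fixed point.
From E, successor H is in the attractor (rank 1); the other successor J is not.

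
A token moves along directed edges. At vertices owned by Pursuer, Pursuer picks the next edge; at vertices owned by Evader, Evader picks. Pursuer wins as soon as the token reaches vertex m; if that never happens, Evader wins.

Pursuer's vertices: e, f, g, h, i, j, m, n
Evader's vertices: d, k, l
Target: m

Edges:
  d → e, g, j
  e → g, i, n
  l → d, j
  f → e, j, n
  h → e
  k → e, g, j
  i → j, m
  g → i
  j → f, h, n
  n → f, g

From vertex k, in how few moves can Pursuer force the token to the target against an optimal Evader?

5

A0 = {m}
A1: add {i} — i (Pursuer) has i→m.
A2: add {e, g} — e (Pursuer) has e→i; g (Pursuer) has g→i.
A3: add {f, h, n} — f (Pursuer) has f→e; h (Pursuer) has h→e; n (Pursuer) has n→g.
A4: add {j} — j (Pursuer) has j→f.
A5: add {d, k} — d (Evader): all of {e, g, j} already in; k (Evader): all of {e, g, j} already in.
k enters the attractor at level 5, so Pursuer can force the target in 5 moves from there.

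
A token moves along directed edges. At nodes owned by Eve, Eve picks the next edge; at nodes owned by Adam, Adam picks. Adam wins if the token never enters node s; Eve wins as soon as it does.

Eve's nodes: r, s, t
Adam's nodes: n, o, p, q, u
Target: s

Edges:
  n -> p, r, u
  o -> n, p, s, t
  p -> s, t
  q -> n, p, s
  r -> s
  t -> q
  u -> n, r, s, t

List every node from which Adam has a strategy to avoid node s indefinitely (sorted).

A0 = {s}
A1: add {r} — r (Eve) has r→s.
A2 = A1; e.g. n (Adam) can still go to p. Fixed point.
Eve's attractor = {r, s}; Adam avoids the target exactly from the complement.

n, o, p, q, t, u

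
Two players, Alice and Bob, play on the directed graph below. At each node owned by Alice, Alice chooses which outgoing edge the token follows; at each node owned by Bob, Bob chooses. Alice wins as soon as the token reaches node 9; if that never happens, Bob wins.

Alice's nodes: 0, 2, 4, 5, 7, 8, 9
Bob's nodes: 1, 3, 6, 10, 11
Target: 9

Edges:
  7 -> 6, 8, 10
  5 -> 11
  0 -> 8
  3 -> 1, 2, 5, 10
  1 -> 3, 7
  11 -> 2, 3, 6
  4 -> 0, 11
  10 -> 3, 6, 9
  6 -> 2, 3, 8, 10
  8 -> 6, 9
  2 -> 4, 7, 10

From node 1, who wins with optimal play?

Bob

A0 = {9}
A1: add {8} — 8 (Alice) has 8→9.
A2: add {0, 7} — 0 (Alice) has 0→8; 7 (Alice) has 7→8.
A3: add {2, 4} — 2 (Alice) has 2→7; 4 (Alice) has 4→0.
A4 = A3; e.g. 1 (Bob) can still go to 3. Fixed point.
1 never enters the attractor, so Bob can avoid the target forever.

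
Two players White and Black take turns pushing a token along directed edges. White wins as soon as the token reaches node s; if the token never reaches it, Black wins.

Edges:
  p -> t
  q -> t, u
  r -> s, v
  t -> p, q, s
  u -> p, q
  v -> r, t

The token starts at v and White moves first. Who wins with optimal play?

Track states (vertex, player-to-move).
A0 = {(s,White), (s,Black)}
A1: add {(r,White), (t,White)}.
A2: add {(p,Black), (v,Black)}.
A3: add {(u,White)}.
A4: add {(q,Black)}.
A5 = A4; e.g. (p,White) stays out. (v,White) never enters ⇒ Black avoids the target.

Black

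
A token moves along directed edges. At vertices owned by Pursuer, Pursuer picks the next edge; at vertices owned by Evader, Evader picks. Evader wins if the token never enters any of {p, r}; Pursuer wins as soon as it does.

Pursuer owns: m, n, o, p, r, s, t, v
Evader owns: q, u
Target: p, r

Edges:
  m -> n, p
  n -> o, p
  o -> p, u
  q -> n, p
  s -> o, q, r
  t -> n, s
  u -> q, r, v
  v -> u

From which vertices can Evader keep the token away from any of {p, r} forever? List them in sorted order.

u, v

A0 = {p, r}
A1: add {m, n, o, s} — m (Pursuer) has m→p; n (Pursuer) has n→p; o (Pursuer) has o→p; s (Pursuer) has s→r.
A2: add {q, t} — q (Evader): all of {n, p} already in; t (Pursuer) has t→n.
A3 = A2; e.g. u (Evader) can still go to v. Fixed point.
Pursuer's attractor = {m, n, o, p, q, r, s, t}; Evader avoids the target exactly from the complement.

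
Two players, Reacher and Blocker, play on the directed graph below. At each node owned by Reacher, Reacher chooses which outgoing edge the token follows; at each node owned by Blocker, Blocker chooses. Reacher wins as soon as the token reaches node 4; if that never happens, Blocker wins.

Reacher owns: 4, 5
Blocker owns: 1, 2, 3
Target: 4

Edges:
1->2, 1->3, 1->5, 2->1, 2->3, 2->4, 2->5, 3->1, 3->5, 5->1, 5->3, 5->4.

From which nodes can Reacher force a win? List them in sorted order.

A0 = {4}
A1: add {5} — 5 (Reacher) has 5→4.
A2 = A1; e.g. 1 (Blocker) can still go to 2. Fixed point.
Reacher's winning region = {4, 5}.

4, 5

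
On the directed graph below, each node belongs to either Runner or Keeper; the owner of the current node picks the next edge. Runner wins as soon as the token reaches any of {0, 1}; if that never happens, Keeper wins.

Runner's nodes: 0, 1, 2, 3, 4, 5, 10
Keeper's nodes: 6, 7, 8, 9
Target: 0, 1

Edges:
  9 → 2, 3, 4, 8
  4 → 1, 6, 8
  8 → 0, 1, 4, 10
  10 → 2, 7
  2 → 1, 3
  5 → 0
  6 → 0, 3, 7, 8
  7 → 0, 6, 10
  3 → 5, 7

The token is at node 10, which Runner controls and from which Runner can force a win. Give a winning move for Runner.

A0 = {0, 1}
A1: add {2, 4, 5} — 2 (Runner) has 2→1; 4 (Runner) has 4→1; 5 (Runner) has 5→0.
A2: add {3, 10} — 3 (Runner) has 3→5; 10 (Runner) has 10→2.
A3: add {8} — 8 (Keeper): all of {0, 1, 4, 10} already in.
A4: add {9} — 9 (Keeper): all of {2, 3, 4, 8} already in.
A5 = A4; e.g. 6 (Keeper) can still go to 7. Fixed point.
From 10, successor 2 is in the attractor (rank 1); the other successor 7 is not.

2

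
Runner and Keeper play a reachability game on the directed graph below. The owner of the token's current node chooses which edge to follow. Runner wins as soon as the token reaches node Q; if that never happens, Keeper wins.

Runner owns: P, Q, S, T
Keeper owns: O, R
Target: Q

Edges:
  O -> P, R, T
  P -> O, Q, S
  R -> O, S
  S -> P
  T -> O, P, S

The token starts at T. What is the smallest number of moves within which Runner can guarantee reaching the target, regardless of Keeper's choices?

2

A0 = {Q}
A1: add {P} — P (Runner) has P→Q.
A2: add {S, T} — S (Runner) has S→P; T (Runner) has T→P.
A3 = A2; e.g. O (Keeper) can still go to R. Fixed point.
T enters the attractor at level 2, so Runner can force the target in 2 moves from there.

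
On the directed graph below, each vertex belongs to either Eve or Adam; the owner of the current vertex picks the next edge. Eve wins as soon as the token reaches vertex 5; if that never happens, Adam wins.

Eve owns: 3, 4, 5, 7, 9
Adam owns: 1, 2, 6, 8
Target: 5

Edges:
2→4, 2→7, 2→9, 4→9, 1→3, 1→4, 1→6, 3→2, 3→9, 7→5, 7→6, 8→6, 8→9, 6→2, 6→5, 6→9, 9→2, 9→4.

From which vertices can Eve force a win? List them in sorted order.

5, 7

A0 = {5}
A1: add {7} — 7 (Eve) has 7→5.
A2 = A1; e.g. 1 (Adam) can still go to 3. Fixed point.
Eve's winning region = {5, 7}.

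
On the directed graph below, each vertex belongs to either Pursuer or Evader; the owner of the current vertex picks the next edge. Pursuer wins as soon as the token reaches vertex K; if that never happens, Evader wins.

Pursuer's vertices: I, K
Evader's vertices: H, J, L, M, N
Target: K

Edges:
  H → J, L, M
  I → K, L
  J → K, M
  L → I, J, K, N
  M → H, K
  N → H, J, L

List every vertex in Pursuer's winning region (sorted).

A0 = {K}
A1: add {I} — I (Pursuer) has I→K.
A2 = A1; e.g. H (Evader) can still go to J. Fixed point.
Pursuer's winning region = {I, K}.

I, K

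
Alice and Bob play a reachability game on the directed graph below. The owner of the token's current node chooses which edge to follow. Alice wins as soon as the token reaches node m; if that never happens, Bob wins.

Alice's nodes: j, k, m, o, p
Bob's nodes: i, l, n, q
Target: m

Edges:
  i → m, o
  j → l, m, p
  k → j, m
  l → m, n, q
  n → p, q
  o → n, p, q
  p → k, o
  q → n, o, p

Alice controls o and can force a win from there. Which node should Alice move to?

p

A0 = {m}
A1: add {j, k} — j (Alice) has j→m; k (Alice) has k→m.
A2: add {p} — p (Alice) has p→k.
A3: add {o} — o (Alice) has o→p.
A4: add {i} — i (Bob): all of {m, o} already in.
A5 = A4; e.g. l (Bob) can still go to n. Fixed point.
From o, successor p is in the attractor (rank 2); the other successors n, q are not.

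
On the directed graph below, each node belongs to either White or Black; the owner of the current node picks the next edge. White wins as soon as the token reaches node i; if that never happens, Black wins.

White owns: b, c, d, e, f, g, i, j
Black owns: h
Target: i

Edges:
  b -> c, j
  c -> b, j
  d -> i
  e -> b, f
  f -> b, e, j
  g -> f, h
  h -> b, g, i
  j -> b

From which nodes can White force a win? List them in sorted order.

A0 = {i}
A1: add {d} — d (White) has d→i.
A2 = A1; e.g. b (White) has no edge into A1. Fixed point.
White's winning region = {d, i}.

d, i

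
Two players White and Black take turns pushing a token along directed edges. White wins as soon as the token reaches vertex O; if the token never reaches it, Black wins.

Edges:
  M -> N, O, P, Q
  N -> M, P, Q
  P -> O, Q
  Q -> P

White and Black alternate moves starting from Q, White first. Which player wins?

Black

Track states (vertex, player-to-move).
A0 = {(O,White), (O,Black)}
A1: add {(M,White), (P,White)}.
A2: add {(Q,Black)}.
A3: add {(N,White)}.
A4 = A3; e.g. (M,Black) stays out. (Q,White) never enters ⇒ Black avoids the target.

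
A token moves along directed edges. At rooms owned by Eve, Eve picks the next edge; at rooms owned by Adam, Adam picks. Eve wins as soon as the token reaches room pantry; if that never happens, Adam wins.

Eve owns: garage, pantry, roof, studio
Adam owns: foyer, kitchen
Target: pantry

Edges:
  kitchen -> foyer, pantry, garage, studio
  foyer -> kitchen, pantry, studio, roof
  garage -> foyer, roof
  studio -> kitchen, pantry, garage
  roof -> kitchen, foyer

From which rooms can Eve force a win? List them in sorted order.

pantry, studio

A0 = {pantry}
A1: add {studio} — studio (Eve) has studio→pantry.
A2 = A1; e.g. kitchen (Adam) can still go to foyer. Fixed point.
Eve's winning region = {pantry, studio}.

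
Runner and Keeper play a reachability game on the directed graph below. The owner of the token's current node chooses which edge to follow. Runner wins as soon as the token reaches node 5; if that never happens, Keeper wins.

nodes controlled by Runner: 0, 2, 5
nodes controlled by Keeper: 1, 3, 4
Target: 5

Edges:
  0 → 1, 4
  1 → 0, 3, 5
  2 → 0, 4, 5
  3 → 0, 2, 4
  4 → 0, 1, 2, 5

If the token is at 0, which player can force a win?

A0 = {5}
A1: add {2} — 2 (Runner) has 2→5.
A2 = A1; e.g. 0 (Runner) has no edge into A1. Fixed point.
0 never enters the attractor, so Keeper can avoid the target forever.

Keeper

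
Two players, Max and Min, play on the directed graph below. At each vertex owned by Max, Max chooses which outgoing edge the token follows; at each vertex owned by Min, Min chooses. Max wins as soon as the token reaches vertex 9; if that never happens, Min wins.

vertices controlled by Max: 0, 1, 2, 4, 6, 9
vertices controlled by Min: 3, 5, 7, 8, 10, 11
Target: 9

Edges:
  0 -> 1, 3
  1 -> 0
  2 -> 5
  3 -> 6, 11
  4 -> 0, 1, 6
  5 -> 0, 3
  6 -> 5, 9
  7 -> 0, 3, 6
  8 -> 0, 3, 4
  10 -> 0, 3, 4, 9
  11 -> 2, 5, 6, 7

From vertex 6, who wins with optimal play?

A0 = {9}
A1: add {6} — 6 (Max) has 6→9.
6 ∈ A1, so Max can force the target.

Max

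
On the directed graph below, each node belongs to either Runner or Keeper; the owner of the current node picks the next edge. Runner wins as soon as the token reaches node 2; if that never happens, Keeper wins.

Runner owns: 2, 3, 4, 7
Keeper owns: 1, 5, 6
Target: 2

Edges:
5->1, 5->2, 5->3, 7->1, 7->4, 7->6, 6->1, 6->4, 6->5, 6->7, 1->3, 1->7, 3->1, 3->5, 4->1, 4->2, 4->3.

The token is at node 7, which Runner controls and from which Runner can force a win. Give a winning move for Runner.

A0 = {2}
A1: add {4} — 4 (Runner) has 4→2.
A2: add {7} — 7 (Runner) has 7→4.
A3 = A2; e.g. 1 (Keeper) can still go to 3. Fixed point.
From 7, successor 4 is in the attractor (rank 1); the other successors 1, 6 are not.

4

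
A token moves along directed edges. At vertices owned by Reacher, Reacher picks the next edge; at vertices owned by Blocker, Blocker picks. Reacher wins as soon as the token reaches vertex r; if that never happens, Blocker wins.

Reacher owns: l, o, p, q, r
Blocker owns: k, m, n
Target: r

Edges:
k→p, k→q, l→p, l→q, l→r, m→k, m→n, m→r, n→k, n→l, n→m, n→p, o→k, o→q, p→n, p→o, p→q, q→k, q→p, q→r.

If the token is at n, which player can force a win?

Blocker

A0 = {r}
A1: add {l, q} — l (Reacher) has l→r; q (Reacher) has q→r.
A2: add {o, p} — o (Reacher) has o→q; p (Reacher) has p→q.
A3: add {k} — k (Blocker): all of {p, q} already in.
A4 = A3; e.g. m (Blocker) can still go to n. Fixed point.
n never enters the attractor, so Blocker can avoid the target forever.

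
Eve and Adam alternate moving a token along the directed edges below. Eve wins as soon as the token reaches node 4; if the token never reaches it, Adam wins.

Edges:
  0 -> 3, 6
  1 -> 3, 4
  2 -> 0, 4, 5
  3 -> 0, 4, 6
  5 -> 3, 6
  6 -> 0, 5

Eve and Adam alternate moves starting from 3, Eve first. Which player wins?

Track states (vertex, player-to-move).
A0 = {(4,Eve), (4,Adam)}
A1: add {(1,Eve), (2,Eve), (3,Eve)}.
(3,Eve) ∈ A1 ⇒ Eve forces the target.

Eve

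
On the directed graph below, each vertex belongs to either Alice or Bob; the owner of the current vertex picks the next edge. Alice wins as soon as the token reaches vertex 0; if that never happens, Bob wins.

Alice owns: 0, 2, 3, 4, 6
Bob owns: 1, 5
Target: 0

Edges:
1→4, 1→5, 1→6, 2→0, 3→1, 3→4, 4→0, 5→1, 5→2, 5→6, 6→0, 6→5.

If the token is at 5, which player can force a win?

Bob

A0 = {0}
A1: add {2, 4, 6} — 2 (Alice) has 2→0; 4 (Alice) has 4→0; 6 (Alice) has 6→0.
A2: add {3} — 3 (Alice) has 3→4.
A3 = A2; e.g. 1 (Bob) can still go to 5. Fixed point.
5 never enters the attractor, so Bob can avoid the target forever.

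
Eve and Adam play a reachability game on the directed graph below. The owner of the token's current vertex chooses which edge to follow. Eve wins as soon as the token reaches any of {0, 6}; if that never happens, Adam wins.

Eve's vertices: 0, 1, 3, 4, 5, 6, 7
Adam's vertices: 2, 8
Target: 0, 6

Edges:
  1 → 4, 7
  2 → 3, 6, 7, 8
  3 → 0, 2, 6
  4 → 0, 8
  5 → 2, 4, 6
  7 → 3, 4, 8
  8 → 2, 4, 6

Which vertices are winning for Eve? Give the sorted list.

0, 1, 3, 4, 5, 6, 7

A0 = {0, 6}
A1: add {3, 4, 5} — 3 (Eve) has 3→0; 4 (Eve) has 4→0; 5 (Eve) has 5→6.
A2: add {1, 7} — 1 (Eve) has 1→4; 7 (Eve) has 7→3.
A3 = A2; e.g. 2 (Adam) can still go to 8. Fixed point.
Eve's winning region = {0, 1, 3, 4, 5, 6, 7}.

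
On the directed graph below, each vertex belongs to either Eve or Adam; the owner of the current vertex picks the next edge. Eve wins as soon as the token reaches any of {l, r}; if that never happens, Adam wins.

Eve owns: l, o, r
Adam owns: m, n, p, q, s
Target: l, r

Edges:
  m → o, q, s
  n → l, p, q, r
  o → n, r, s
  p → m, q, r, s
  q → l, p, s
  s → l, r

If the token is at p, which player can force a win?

A0 = {l, r}
A1: add {o, s} — o (Eve) has o→r; s (Adam): all of {l, r} already in.
A2 = A1; e.g. m (Adam) can still go to q. Fixed point.
p never enters the attractor, so Adam can avoid the target forever.

Adam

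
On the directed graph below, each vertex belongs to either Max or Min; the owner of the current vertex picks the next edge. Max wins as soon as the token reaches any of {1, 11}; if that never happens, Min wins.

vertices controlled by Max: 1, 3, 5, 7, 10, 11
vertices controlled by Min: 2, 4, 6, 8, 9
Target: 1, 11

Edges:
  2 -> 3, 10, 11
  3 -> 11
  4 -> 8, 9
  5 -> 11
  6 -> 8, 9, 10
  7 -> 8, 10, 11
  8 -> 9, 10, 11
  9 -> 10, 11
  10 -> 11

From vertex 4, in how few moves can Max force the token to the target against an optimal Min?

4

A0 = {1, 11}
A1: add {3, 5, 7, 10} — 3 (Max) has 3→11; 5 (Max) has 5→11; 7 (Max) has 7→11; 10 (Max) has 10→11.
A2: add {2, 9} — 2 (Min): all of {3, 10, 11} already in; 9 (Min): all of {10, 11} already in.
A3: add {8} — 8 (Min): all of {9, 10, 11} already in.
A4: add {4, 6} — 4 (Min): all of {8, 9} already in; 6 (Min): all of {8, 9, 10} already in.
A4 = all vertices. Fixed point.
4 enters the attractor at level 4, so Max can force the target in 4 moves from there.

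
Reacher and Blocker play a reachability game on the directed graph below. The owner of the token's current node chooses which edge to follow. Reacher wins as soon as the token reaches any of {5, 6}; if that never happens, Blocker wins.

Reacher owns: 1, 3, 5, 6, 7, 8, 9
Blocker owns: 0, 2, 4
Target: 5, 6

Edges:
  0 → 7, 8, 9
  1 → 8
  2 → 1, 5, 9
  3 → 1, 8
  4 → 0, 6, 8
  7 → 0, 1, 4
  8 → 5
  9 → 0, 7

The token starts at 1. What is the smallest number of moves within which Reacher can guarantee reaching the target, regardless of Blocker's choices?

A0 = {5, 6}
A1: add {8} — 8 (Reacher) has 8→5.
A2: add {1, 3} — 1 (Reacher) has 1→8; 3 (Reacher) has 3→8.
1 enters the attractor at level 2, so Reacher can force the target in 2 moves from there.

2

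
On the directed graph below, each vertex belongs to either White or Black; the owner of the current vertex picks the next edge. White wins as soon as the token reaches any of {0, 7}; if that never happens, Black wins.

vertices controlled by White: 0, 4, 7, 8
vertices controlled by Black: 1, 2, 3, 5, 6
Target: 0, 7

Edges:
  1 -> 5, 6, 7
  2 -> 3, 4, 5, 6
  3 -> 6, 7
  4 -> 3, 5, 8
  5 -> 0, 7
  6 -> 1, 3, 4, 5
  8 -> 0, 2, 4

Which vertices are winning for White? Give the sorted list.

0, 4, 5, 7, 8

A0 = {0, 7}
A1: add {5, 8} — 5 (Black): all of {0, 7} already in; 8 (White) has 8→0.
A2: add {4} — 4 (White) has 4→5.
A3 = A2; e.g. 1 (Black) can still go to 6. Fixed point.
White's winning region = {0, 4, 5, 7, 8}.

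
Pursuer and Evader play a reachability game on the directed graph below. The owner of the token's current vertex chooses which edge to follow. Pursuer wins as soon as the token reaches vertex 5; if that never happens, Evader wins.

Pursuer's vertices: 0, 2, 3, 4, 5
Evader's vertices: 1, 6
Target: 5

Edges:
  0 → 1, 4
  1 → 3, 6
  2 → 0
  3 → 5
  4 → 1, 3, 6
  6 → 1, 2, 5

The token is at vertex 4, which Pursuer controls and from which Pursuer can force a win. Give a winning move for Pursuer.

3

A0 = {5}
A1: add {3} — 3 (Pursuer) has 3→5.
A2: add {4} — 4 (Pursuer) has 4→3.
A3: add {0} — 0 (Pursuer) has 0→4.
A4: add {2} — 2 (Pursuer) has 2→0.
A5 = A4; e.g. 1 (Evader) can still go to 6. Fixed point.
From 4, successor 3 is in the attractor (rank 1); the other successors 1, 6 are not.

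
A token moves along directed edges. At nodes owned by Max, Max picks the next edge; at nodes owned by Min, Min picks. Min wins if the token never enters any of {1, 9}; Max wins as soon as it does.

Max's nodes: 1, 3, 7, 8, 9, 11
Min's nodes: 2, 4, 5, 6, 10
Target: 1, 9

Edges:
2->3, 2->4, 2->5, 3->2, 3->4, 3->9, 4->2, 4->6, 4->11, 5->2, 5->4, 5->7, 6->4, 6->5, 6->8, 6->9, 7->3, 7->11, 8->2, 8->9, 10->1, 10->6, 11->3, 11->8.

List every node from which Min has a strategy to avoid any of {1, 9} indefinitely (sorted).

A0 = {1, 9}
A1: add {3, 8} — 3 (Max) has 3→9; 8 (Max) has 8→9.
A2: add {7, 11} — 7 (Max) has 7→3; 11 (Max) has 11→3.
A3 = A2; e.g. 2 (Min) can still go to 4. Fixed point.
Max's attractor = {1, 3, 7, 8, 9, 11}; Min avoids the target exactly from the complement.

2, 4, 5, 6, 10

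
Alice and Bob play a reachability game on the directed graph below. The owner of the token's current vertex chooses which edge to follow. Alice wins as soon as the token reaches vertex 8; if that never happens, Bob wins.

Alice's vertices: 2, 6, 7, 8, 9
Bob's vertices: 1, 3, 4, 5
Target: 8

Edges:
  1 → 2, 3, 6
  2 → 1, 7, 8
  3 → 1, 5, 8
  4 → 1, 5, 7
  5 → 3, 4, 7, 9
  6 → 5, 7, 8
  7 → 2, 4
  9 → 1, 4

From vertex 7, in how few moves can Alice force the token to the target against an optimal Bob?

2

A0 = {8}
A1: add {2, 6} — 2 (Alice) has 2→8; 6 (Alice) has 6→8.
A2: add {7} — 7 (Alice) has 7→2.
A3 = A2; e.g. 1 (Bob) can still go to 3. Fixed point.
7 enters the attractor at level 2, so Alice can force the target in 2 moves from there.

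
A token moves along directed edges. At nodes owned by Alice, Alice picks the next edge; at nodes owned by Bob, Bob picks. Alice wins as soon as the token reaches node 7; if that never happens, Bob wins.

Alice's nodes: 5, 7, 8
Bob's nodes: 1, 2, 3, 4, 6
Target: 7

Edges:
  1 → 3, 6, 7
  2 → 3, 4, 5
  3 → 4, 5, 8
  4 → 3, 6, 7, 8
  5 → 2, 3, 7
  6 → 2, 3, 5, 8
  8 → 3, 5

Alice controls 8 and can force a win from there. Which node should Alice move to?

A0 = {7}
A1: add {5} — 5 (Alice) has 5→7.
A2: add {8} — 8 (Alice) has 8→5.
A3 = A2; e.g. 1 (Bob) can still go to 3. Fixed point.
From 8, successor 5 is in the attractor (rank 1); the other successor 3 is not.

5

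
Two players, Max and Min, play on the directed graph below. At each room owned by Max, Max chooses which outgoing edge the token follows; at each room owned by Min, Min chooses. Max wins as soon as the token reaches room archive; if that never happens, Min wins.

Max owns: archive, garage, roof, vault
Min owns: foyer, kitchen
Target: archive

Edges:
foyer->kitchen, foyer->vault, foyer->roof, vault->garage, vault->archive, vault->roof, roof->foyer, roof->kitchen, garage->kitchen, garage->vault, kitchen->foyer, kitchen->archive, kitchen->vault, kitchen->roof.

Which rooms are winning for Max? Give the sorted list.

archive, garage, vault

A0 = {archive}
A1: add {vault} — vault (Max) has vault→archive.
A2: add {garage} — garage (Max) has garage→vault.
A3 = A2; e.g. foyer (Min) can still go to kitchen. Fixed point.
Max's winning region = {archive, garage, vault}.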